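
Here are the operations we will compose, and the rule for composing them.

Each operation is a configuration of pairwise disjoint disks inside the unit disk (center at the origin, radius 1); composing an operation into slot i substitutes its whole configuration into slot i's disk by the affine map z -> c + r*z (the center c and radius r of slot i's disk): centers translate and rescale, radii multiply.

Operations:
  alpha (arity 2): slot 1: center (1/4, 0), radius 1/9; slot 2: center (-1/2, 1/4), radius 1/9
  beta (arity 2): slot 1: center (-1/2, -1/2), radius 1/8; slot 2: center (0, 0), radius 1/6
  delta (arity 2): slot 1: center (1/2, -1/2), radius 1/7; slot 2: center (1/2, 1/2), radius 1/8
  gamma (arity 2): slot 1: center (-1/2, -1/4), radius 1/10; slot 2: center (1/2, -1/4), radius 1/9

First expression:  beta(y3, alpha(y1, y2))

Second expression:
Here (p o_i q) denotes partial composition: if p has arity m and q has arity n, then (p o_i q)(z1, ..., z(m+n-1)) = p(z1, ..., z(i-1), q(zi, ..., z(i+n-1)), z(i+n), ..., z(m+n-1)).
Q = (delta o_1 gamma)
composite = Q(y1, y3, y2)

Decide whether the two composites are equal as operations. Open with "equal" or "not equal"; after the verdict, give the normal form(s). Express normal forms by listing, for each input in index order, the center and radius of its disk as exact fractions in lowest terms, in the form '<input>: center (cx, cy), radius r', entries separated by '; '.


not equal: they reduce to y1: center (1/24, 0), radius 1/54; y2: center (-1/12, 1/24), radius 1/54; y3: center (-1/2, -1/2), radius 1/8 and y1: center (3/7, -15/28), radius 1/70; y2: center (1/2, 1/2), radius 1/8; y3: center (4/7, -15/28), radius 1/63

The first expression, normalized: y1: center (1/24, 0), radius 1/54; y2: center (-1/12, 1/24), radius 1/54; y3: center (-1/2, -1/2), radius 1/8
The second expression, normalized: y1: center (3/7, -15/28), radius 1/70; y2: center (1/2, 1/2), radius 1/8; y3: center (4/7, -15/28), radius 1/63
The normal forms differ: not equal.


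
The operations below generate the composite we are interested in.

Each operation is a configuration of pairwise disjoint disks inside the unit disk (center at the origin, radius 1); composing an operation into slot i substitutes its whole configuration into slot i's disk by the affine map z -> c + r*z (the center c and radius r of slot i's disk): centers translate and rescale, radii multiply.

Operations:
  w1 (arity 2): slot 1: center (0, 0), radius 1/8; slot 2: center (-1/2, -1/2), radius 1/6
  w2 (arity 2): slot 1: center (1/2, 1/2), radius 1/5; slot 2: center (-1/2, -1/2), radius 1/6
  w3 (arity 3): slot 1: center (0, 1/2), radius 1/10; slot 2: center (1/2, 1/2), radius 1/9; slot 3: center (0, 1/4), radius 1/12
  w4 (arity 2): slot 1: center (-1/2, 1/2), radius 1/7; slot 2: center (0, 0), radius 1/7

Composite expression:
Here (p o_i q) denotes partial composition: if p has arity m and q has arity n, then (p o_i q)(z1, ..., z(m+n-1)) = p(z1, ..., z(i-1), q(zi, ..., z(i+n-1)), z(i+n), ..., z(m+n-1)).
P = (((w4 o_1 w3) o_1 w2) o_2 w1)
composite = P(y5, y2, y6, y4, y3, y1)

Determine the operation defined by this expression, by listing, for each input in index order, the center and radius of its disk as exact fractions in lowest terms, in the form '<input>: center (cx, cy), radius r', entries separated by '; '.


Nesting under w4 composes maps z -> c + r*z down each y-path.
for y5, the 3-step affine chain lands on center (-69/140, 81/140), radius 1/350
for y2, the 4-step affine chain lands on center (-71/140, 79/140), radius 1/3360
for y6, the 4-step affine chain lands on center (-61/120, 473/840), radius 1/2520
for y4, the 2-step affine chain lands on center (-3/7, 4/7), radius 1/63
for y3, the 2-step affine chain lands on center (-1/2, 15/28), radius 1/84
for y1, the 1-step affine chain lands on center (0, 0), radius 1/7

y1: center (0, 0), radius 1/7; y2: center (-71/140, 79/140), radius 1/3360; y3: center (-1/2, 15/28), radius 1/84; y4: center (-3/7, 4/7), radius 1/63; y5: center (-69/140, 81/140), radius 1/350; y6: center (-61/120, 473/840), radius 1/2520


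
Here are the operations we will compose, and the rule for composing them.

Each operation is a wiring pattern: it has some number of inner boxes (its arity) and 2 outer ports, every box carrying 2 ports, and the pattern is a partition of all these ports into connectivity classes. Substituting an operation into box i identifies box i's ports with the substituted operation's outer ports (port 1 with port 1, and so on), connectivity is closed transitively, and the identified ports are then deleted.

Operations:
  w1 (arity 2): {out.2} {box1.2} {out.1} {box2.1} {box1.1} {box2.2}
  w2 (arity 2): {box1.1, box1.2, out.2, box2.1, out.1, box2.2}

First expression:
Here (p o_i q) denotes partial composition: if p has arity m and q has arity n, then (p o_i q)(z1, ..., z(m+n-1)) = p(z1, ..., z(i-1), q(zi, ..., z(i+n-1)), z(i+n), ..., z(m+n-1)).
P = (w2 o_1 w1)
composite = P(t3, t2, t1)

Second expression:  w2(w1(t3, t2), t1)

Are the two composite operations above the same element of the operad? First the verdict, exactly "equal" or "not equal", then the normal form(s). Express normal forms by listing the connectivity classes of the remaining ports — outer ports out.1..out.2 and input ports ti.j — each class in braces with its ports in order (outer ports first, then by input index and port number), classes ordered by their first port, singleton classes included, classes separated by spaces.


equal; both compose to {out.1, out.2, t1.1, t1.2} {t2.1} {t2.2} {t3.1} {t3.2}


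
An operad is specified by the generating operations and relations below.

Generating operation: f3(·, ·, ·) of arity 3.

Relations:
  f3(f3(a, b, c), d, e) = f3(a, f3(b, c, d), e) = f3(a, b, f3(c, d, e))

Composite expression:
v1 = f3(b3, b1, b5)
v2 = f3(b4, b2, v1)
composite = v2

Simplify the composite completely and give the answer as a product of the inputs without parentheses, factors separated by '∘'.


b4 ∘ b2 ∘ b3 ∘ b1 ∘ b5

The f3-tree's shape is irrelevant; the b-reading-order decides.
f3(b3, b1, b5) linearizes to b3 ∘ b1 ∘ b5
f3(b4, b2, f3(b3, b1, b5)) linearizes to b4 ∘ b2 ∘ b3 ∘ b1 ∘ b5


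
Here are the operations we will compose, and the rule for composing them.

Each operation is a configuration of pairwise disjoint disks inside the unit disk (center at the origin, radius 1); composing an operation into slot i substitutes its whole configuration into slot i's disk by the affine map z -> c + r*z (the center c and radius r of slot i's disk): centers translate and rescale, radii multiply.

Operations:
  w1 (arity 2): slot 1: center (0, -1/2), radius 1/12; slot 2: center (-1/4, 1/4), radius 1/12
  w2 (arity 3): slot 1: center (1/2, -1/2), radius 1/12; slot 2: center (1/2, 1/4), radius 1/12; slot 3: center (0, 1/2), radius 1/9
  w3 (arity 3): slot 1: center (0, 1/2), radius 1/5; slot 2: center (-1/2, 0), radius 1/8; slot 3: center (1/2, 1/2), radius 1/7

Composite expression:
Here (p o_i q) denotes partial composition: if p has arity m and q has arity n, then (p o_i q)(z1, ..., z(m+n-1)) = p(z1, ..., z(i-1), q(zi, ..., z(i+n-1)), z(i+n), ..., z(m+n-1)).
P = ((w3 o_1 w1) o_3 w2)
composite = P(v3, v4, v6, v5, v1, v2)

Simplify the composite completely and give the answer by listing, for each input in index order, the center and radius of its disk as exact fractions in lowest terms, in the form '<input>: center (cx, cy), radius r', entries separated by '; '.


v1: center (-1/2, 1/16), radius 1/72; v2: center (1/2, 1/2), radius 1/7; v3: center (0, 2/5), radius 1/60; v4: center (-1/20, 11/20), radius 1/60; v5: center (-7/16, 1/32), radius 1/96; v6: center (-7/16, -1/16), radius 1/96

Only the slot chain above each v matters under w3; compose those maps.
for v3, the 2-step affine chain lands on center (0, 2/5), radius 1/60
for v4, the 2-step affine chain lands on center (-1/20, 11/20), radius 1/60
for v6, the 2-step affine chain lands on center (-7/16, -1/16), radius 1/96
for v5, the 2-step affine chain lands on center (-7/16, 1/32), radius 1/96
for v1, the 2-step affine chain lands on center (-1/2, 1/16), radius 1/72
for v2, the 1-step affine chain lands on center (1/2, 1/2), radius 1/7


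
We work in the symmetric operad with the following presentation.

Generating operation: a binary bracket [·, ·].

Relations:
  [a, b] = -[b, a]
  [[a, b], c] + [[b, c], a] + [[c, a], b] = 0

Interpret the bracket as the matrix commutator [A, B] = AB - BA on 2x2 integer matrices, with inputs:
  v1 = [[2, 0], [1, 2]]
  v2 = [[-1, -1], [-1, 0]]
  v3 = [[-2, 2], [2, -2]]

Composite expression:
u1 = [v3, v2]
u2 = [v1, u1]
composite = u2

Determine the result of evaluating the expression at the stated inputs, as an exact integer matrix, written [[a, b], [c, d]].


[[-2, 0], [0, 2]]


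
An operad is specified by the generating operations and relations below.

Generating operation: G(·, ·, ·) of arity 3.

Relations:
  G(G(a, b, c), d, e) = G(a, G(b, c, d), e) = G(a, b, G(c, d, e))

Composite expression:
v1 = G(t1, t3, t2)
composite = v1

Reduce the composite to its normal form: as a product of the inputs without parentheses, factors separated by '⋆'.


The G-tree's shape is irrelevant; the t-reading-order decides.
G(t1, t3, t2) flattens to t1 ⋆ t3 ⋆ t2

t1 ⋆ t3 ⋆ t2


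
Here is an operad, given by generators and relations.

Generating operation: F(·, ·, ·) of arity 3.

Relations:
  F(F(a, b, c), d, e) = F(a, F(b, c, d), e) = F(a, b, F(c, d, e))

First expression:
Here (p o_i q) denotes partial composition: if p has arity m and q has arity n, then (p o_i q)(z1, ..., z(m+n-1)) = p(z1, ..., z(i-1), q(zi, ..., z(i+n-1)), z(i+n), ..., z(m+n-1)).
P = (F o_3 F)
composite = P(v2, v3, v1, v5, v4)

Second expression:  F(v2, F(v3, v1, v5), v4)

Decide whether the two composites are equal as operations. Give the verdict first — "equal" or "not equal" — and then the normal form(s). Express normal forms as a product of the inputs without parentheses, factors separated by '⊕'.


equal; the common form is v2 ⊕ v3 ⊕ v1 ⊕ v5 ⊕ v4

The first composite normalizes to v2 ⊕ v3 ⊕ v1 ⊕ v5 ⊕ v4
The second composite normalizes to v2 ⊕ v3 ⊕ v1 ⊕ v5 ⊕ v4
Same normal form: equal.


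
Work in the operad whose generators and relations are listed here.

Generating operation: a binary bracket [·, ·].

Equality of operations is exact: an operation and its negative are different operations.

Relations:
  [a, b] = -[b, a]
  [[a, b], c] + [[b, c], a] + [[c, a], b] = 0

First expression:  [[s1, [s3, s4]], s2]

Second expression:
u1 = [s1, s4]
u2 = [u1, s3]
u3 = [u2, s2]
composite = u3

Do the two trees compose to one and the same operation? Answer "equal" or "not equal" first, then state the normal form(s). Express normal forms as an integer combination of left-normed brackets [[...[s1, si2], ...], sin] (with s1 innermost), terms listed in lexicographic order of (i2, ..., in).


not equal; the first gives [[[s1, s3], s4], s2] - [[[s1, s4], s3], s2] and the second [[[s1, s4], s3], s2]


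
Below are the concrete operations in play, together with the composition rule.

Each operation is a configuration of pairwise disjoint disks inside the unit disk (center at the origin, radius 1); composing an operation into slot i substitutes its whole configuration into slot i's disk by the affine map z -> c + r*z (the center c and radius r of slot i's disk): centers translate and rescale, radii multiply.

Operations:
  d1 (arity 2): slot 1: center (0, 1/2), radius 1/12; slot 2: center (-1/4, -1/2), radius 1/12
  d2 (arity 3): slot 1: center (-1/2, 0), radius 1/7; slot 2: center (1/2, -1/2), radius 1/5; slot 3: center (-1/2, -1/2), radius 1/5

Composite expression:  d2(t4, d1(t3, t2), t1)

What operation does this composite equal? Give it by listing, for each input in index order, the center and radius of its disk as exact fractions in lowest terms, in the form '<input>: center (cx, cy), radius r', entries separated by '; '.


t1: center (-1/2, -1/2), radius 1/5; t2: center (9/20, -3/5), radius 1/60; t3: center (1/2, -2/5), radius 1/60; t4: center (-1/2, 0), radius 1/7

Affine substitution under d2: radii multiply and t-centers shift.
for t4, the 1-step affine chain lands on center (-1/2, 0), radius 1/7
for t3, the 2-step affine chain lands on center (1/2, -2/5), radius 1/60
for t2, the 2-step affine chain lands on center (9/20, -3/5), radius 1/60
for t1, the 1-step affine chain lands on center (-1/2, -1/2), radius 1/5


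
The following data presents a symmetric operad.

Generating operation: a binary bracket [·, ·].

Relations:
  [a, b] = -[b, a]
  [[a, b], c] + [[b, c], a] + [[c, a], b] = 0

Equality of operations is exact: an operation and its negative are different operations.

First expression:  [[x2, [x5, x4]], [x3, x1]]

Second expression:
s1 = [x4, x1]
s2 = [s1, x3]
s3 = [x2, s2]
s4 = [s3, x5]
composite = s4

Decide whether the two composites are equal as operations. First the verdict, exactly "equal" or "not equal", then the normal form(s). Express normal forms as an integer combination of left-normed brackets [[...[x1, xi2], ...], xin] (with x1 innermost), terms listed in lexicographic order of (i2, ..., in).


not equal; first: -[[[[x1, x3], x2], x4], x5] + [[[[x1, x3], x2], x5], x4] + [[[[x1, x3], x4], x5], x2] - [[[[x1, x3], x5], x4], x2]; second: [[[[x1, x4], x3], x2], x5]

In normal form, the first expression is -[[[[x1, x3], x2], x4], x5] + [[[[x1, x3], x2], x5], x4] + [[[[x1, x3], x4], x5], x2] - [[[[x1, x3], x5], x4], x2]
In normal form, the second expression is [[[[x1, x4], x3], x2], x5]
No match — not equal.


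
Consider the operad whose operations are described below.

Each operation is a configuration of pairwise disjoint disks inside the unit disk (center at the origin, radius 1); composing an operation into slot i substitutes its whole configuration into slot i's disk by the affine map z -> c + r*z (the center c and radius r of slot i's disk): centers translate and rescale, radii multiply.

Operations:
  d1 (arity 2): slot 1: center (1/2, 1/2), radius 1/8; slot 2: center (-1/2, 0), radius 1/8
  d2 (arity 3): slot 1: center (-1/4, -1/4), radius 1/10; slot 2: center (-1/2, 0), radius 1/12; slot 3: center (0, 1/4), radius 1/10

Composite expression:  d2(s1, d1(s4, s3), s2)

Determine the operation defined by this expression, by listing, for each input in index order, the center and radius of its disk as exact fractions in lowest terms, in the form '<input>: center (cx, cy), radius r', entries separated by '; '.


Follow each s-input down from d2: c' goes to c + r*c', radius to r*r'.
for s1, the 1-step affine chain lands on center (-1/4, -1/4), radius 1/10
for s4, the 2-step affine chain lands on center (-11/24, 1/24), radius 1/96
for s3, the 2-step affine chain lands on center (-13/24, 0), radius 1/96
for s2, the 1-step affine chain lands on center (0, 1/4), radius 1/10

s1: center (-1/4, -1/4), radius 1/10; s2: center (0, 1/4), radius 1/10; s3: center (-13/24, 0), radius 1/96; s4: center (-11/24, 1/24), radius 1/96


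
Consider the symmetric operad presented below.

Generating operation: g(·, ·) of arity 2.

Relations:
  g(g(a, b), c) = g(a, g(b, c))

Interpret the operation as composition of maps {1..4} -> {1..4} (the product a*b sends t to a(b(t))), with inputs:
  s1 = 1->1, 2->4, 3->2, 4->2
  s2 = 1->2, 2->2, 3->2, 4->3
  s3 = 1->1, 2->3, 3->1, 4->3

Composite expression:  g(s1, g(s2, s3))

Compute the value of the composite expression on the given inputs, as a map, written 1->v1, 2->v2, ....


g(s2, s3) = 1->2, 2->2, 3->2, 4->2
g(s1, g(s2, s3)) = 1->4, 2->4, 3->4, 4->4

1->4, 2->4, 3->4, 4->4


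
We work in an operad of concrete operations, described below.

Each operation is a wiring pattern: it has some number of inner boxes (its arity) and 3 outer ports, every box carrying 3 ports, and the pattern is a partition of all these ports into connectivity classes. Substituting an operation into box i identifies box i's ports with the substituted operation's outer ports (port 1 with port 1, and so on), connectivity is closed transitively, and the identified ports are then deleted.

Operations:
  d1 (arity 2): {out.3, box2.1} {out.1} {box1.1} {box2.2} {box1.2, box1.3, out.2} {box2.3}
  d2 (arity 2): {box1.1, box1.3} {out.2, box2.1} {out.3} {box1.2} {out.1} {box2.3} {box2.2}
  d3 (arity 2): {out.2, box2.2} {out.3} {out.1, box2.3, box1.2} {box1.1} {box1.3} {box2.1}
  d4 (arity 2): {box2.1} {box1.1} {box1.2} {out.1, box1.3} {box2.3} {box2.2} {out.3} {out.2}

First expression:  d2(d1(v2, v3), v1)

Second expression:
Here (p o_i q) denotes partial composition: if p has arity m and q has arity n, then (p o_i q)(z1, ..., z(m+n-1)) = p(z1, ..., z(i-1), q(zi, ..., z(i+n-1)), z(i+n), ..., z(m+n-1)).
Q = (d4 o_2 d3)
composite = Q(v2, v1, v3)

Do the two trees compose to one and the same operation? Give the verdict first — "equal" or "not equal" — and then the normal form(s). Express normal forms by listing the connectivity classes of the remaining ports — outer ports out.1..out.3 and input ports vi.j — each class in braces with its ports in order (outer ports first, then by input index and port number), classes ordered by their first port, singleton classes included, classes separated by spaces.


not equal: they reduce to {out.1} {out.2, v1.1} {out.3} {v1.2} {v1.3} {v2.1} {v2.2, v2.3} {v3.1} {v3.2} {v3.3} and {out.1, v2.3} {out.2} {out.3} {v1.1} {v1.2, v3.3} {v1.3} {v2.1} {v2.2} {v3.1} {v3.2}


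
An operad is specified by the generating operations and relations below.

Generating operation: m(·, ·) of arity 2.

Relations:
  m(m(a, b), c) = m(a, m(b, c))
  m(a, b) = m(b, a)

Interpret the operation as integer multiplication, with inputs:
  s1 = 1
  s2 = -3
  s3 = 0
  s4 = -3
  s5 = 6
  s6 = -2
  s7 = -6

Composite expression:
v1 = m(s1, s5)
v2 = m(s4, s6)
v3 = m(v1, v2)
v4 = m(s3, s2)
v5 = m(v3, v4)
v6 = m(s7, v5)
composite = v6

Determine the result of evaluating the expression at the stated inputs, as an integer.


0

m(s1, s5) = 6
m(s4, s6) = 6
m(m(s1, s5), m(s4, s6)) = 36
m(s3, s2) = 0
m(m(m(s1, s5), m(s4, s6)), m(s3, s2)) = 0
m(s7, m(m(m(s1, s5), m(s4, s6)), m(s3, s2))) = 0


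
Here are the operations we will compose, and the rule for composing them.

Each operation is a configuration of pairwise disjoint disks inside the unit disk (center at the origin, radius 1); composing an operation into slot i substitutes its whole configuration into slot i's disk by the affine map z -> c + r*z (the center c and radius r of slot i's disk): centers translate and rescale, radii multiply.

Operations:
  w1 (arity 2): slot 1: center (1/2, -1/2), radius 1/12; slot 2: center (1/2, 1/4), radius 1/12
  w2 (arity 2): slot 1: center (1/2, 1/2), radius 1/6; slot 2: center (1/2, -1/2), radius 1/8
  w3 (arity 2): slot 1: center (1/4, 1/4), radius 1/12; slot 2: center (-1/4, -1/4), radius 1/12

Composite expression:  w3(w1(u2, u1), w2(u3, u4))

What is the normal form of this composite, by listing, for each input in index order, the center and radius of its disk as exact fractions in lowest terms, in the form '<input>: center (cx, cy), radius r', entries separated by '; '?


u1: center (7/24, 13/48), radius 1/144; u2: center (7/24, 5/24), radius 1/144; u3: center (-5/24, -5/24), radius 1/72; u4: center (-5/24, -7/24), radius 1/96

Affine substitution under w3: radii multiply and u-centers shift.
u2 passes through 2 substitutions, ending at center (7/24, 5/24), radius 1/144
u1 passes through 2 substitutions, ending at center (7/24, 13/48), radius 1/144
u3 passes through 2 substitutions, ending at center (-5/24, -5/24), radius 1/72
u4 passes through 2 substitutions, ending at center (-5/24, -7/24), radius 1/96


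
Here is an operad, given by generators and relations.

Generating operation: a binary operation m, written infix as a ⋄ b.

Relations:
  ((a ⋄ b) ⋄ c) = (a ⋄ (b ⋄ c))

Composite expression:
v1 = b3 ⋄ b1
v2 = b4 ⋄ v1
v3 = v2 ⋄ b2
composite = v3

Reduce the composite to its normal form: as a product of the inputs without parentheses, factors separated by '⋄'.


b4 ⋄ b3 ⋄ b1 ⋄ b2

The m-tree's shape is irrelevant; the b-reading-order decides.
(b3 ⋄ b1) linearizes to b3 ⋄ b1
(b4 ⋄ (b3 ⋄ b1)) linearizes to b4 ⋄ b3 ⋄ b1
((b4 ⋄ (b3 ⋄ b1)) ⋄ b2) linearizes to b4 ⋄ b3 ⋄ b1 ⋄ b2


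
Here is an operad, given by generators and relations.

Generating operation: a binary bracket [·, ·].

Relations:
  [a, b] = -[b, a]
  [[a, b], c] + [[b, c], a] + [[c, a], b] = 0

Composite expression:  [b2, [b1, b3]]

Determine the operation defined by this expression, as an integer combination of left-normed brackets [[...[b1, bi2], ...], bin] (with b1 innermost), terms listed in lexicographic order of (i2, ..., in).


-[[b1, b3], b2]

Left-normed coefficients sit on the b1-initial expansion words.
Composite bracket: [b2, [b1, b3]]
Expanding via [a, b] = ab - ba: 4 signed words (2^2 = 4).
Keep just the words that open with b1:
  b1b3b2 (sign -1) contributes -[[b1, b3], b2]


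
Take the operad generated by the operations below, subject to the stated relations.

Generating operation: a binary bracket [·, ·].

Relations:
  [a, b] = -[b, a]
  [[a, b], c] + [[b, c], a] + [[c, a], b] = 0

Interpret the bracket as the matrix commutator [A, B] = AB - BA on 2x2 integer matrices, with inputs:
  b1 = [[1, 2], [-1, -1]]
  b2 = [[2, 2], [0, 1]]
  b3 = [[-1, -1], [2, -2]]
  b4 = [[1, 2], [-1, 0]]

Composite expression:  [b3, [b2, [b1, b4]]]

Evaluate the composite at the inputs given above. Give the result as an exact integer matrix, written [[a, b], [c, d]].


[[-3, 6], [9, 3]]

[b1, b4] = [[0, 2], [1, 0]]
[b2, [b1, b4]] = [[2, 2], [-1, -2]]
[b3, [b2, [b1, b4]]] = [[-3, 6], [9, 3]]


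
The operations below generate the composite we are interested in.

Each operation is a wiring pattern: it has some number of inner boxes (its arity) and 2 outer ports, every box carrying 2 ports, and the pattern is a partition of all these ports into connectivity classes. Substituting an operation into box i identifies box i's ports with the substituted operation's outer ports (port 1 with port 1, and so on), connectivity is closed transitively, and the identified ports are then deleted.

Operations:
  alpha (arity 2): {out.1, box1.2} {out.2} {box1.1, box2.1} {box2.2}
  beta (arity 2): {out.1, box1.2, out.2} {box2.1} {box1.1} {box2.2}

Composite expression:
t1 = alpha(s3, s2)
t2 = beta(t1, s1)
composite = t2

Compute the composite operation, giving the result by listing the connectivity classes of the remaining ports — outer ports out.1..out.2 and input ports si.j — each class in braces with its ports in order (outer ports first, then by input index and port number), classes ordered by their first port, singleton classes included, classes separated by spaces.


{out.1, out.2} {s1.1} {s1.2} {s2.1, s3.1} {s2.2} {s3.2}

After gluing at beta, chains via deleted ports link the s-ports.
the subtree at alpha composes to {out.1, s3.2} {out.2} {s2.1, s3.1} {s2.2} on (s3, s2); out.j = own outer ports
the subtree at beta composes to {out.1, out.2} {s1.1} {s1.2} {s2.1, s3.1} {s2.2} {s3.2} on (s3, s2, s1); out.j = own outer ports


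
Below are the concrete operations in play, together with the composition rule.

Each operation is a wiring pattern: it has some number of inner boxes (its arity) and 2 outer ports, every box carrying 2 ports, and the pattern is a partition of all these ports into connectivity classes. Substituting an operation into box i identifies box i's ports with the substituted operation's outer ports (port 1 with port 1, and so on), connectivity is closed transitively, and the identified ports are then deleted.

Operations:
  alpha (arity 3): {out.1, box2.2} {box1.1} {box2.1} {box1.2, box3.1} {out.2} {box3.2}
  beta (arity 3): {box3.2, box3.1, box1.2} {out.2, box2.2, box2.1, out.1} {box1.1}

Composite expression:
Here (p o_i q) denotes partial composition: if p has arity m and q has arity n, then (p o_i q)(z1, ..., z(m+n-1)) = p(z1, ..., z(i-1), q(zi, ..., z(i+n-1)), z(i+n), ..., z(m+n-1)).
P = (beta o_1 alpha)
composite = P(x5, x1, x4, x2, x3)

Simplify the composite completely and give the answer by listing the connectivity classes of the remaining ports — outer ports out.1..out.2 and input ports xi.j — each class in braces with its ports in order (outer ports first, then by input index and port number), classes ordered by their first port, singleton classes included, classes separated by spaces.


{out.1, out.2, x2.1, x2.2} {x1.1} {x1.2} {x3.1, x3.2} {x4.1, x5.2} {x4.2} {x5.1}


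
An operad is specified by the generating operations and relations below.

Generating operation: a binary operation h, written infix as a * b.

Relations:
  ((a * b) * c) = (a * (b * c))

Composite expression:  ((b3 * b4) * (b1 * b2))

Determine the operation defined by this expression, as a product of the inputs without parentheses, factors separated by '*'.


The h-tree's shape is irrelevant; the b-reading-order decides.
(b3 * b4) reduces to b3 * b4
(b1 * b2) reduces to b1 * b2
((b3 * b4) * (b1 * b2)) reduces to b3 * b4 * b1 * b2

b3 * b4 * b1 * b2


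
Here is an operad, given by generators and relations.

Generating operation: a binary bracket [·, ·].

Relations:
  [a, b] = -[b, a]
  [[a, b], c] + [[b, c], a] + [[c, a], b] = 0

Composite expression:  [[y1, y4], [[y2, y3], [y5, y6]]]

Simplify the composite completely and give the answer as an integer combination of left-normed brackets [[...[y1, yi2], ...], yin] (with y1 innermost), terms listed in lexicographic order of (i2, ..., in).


In the tensor algebra, words opening y1 carry the y1-anchored form.
Composite bracket: [[y1, y4], [[y2, y3], [y5, y6]]]
Full expansion: 32 signed words from ab - ba (2^5 = 32).
The y1-initial words carry the normal form:
  y1y4y2y3y5y6 (sign +1) contributes +[[[[[y1, y4], y2], y3], y5], y6]
  y1y4y2y3y6y5 (sign -1) contributes -[[[[[y1, y4], y2], y3], y6], y5]
  y1y4y3y2y5y6 (sign -1) contributes -[[[[[y1, y4], y3], y2], y5], y6]
  y1y4y3y2y6y5 (sign +1) contributes +[[[[[y1, y4], y3], y2], y6], y5]
  y1y4y5y6y2y3 (sign -1) contributes -[[[[[y1, y4], y5], y6], y2], y3]
  y1y4y5y6y3y2 (sign +1) contributes +[[[[[y1, y4], y5], y6], y3], y2]
  y1y4y6y5y2y3 (sign +1) contributes +[[[[[y1, y4], y6], y5], y2], y3]
  y1y4y6y5y3y2 (sign -1) contributes -[[[[[y1, y4], y6], y5], y3], y2]

[[[[[y1, y4], y2], y3], y5], y6] - [[[[[y1, y4], y2], y3], y6], y5] - [[[[[y1, y4], y3], y2], y5], y6] + [[[[[y1, y4], y3], y2], y6], y5] - [[[[[y1, y4], y5], y6], y2], y3] + [[[[[y1, y4], y5], y6], y3], y2] + [[[[[y1, y4], y6], y5], y2], y3] - [[[[[y1, y4], y6], y5], y3], y2]


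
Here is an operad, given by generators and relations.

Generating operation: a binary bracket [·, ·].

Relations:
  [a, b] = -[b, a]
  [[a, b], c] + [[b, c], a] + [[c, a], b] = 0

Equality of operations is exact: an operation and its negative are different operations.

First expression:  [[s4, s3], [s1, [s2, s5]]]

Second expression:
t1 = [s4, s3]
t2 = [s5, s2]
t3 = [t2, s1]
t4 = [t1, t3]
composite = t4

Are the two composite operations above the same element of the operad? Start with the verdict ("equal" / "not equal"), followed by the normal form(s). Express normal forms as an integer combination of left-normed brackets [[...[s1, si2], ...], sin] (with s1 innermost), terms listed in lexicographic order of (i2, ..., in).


equal; the common form is [[[[s1, s2], s5], s3], s4] - [[[[s1, s2], s5], s4], s3] - [[[[s1, s5], s2], s3], s4] + [[[[s1, s5], s2], s4], s3]

The first expression, normalized: [[[[s1, s2], s5], s3], s4] - [[[[s1, s2], s5], s4], s3] - [[[[s1, s5], s2], s3], s4] + [[[[s1, s5], s2], s4], s3]
The second expression, normalized: [[[[s1, s2], s5], s3], s4] - [[[[s1, s2], s5], s4], s3] - [[[[s1, s5], s2], s3], s4] + [[[[s1, s5], s2], s4], s3]
Same normal form: equal.


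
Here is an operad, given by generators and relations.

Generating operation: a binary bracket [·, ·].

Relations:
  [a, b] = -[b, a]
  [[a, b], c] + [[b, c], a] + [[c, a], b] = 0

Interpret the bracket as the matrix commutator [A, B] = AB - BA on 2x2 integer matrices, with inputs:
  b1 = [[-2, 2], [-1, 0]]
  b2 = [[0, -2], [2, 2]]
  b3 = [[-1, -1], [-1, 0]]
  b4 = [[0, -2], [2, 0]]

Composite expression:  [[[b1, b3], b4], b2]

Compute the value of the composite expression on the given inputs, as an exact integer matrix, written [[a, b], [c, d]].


[[48, 0], [-48, -48]]


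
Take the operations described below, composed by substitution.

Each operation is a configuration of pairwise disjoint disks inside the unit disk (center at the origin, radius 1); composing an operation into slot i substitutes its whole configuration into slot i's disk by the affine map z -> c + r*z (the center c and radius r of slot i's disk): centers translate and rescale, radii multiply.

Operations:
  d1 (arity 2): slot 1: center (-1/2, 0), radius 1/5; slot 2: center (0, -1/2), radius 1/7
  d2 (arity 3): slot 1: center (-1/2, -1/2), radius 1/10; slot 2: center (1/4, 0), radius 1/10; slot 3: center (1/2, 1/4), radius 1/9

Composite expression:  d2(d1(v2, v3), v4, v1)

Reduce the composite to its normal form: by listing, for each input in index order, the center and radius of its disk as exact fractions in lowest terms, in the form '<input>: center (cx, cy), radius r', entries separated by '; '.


v1: center (1/2, 1/4), radius 1/9; v2: center (-11/20, -1/2), radius 1/50; v3: center (-1/2, -11/20), radius 1/70; v4: center (1/4, 0), radius 1/10


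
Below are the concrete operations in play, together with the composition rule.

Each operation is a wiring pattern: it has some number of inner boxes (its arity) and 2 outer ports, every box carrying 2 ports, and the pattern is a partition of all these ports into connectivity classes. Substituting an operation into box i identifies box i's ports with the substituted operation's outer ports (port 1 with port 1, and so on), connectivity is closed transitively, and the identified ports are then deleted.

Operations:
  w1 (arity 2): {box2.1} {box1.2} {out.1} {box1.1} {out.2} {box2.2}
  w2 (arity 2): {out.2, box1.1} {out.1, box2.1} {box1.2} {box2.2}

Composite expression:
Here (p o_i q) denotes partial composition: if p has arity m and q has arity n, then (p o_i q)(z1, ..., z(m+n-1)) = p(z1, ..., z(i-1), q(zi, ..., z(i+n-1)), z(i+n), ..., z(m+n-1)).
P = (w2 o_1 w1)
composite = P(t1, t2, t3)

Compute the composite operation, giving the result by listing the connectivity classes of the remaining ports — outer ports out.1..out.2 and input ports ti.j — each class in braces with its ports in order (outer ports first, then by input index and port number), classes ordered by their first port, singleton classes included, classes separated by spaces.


Connectivity passes through glued w2-boundaries; trace each wire chain.
through w1, on inputs (t1, t2): {out.1} {out.2} {t1.1} {t1.2} {t2.1} {t2.2} (out.j = stage outer ports)
through w2, on inputs (t1, t2, t3): {out.1, t3.1} {out.2} {t1.1} {t1.2} {t2.1} {t2.2} {t3.2} (out.j = stage outer ports)

{out.1, t3.1} {out.2} {t1.1} {t1.2} {t2.1} {t2.2} {t3.2}


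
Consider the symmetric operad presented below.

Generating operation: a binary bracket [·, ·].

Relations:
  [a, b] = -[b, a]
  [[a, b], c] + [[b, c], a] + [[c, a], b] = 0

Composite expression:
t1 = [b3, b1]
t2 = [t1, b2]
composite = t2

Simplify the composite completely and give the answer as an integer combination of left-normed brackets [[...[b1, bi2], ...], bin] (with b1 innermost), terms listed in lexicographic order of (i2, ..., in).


Left-normed coefficients sit on the b1-initial expansion words.
Composite bracket: [[b3, b1], b2]
Expanding via [a, b] = ab - ba: 4 signed words (2^2 = 4).
Words beginning with b1 determine it all:
  b1b3b2 (sign -1) contributes -[[b1, b3], b2]

-[[b1, b3], b2]


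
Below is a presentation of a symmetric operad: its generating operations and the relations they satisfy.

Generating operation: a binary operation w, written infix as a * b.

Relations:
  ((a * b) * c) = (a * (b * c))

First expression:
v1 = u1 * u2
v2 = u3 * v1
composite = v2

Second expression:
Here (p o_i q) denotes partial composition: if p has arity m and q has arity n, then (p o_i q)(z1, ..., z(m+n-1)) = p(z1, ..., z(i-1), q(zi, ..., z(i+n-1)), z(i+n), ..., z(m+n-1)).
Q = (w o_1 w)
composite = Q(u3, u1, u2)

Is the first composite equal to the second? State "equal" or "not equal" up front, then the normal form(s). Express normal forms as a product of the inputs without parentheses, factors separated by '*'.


equal; the common form is u3 * u1 * u2

The first composite normalizes to u3 * u1 * u2
The second composite normalizes to u3 * u1 * u2
Identical normal forms: equal.


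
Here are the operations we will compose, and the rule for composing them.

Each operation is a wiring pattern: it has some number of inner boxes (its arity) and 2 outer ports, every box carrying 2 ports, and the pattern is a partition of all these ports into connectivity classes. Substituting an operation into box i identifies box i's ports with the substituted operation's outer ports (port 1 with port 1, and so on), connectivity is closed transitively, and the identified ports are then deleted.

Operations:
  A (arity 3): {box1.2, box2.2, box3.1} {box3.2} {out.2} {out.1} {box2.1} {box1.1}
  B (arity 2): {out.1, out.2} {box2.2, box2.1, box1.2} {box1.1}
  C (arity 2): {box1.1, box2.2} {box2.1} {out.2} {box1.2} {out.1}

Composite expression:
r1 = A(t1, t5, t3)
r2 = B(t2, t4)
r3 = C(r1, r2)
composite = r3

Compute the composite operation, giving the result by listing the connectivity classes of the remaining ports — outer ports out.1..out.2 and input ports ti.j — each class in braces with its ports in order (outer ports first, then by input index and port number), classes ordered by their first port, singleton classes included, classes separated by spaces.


Connectivity passes through glued C-boundaries; trace each wire chain.
the subtree at A composes to {out.1} {out.2} {t1.1} {t1.2, t3.1, t5.2} {t3.2} {t5.1} on (t1, t5, t3); out.j = own outer ports
the subtree at B composes to {out.1, out.2} {t2.1} {t2.2, t4.1, t4.2} on (t2, t4); out.j = own outer ports
the subtree at C composes to {out.1} {out.2} {t1.1} {t1.2, t3.1, t5.2} {t2.1} {t2.2, t4.1, t4.2} {t3.2} {t5.1} on (t1, t5, t3, t2, t4); out.j = own outer ports

{out.1} {out.2} {t1.1} {t1.2, t3.1, t5.2} {t2.1} {t2.2, t4.1, t4.2} {t3.2} {t5.1}


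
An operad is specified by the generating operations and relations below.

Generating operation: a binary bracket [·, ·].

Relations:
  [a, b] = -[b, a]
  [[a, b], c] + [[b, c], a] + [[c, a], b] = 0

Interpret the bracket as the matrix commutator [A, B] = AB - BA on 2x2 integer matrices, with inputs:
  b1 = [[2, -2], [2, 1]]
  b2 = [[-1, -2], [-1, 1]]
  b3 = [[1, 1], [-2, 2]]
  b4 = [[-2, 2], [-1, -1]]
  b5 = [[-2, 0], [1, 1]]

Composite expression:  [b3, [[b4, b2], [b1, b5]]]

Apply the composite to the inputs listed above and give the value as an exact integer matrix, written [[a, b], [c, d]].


[b4, b2] = [[-4, 6], [1, 4]]
[b1, b5] = [[-2, -6], [-7, 2]]
[[b4, b2], [b1, b5]] = [[-36, 72], [-60, 36]]
[b3, [[b4, b2], [b1, b5]]] = [[84, 0], [84, -84]]

[[84, 0], [84, -84]]


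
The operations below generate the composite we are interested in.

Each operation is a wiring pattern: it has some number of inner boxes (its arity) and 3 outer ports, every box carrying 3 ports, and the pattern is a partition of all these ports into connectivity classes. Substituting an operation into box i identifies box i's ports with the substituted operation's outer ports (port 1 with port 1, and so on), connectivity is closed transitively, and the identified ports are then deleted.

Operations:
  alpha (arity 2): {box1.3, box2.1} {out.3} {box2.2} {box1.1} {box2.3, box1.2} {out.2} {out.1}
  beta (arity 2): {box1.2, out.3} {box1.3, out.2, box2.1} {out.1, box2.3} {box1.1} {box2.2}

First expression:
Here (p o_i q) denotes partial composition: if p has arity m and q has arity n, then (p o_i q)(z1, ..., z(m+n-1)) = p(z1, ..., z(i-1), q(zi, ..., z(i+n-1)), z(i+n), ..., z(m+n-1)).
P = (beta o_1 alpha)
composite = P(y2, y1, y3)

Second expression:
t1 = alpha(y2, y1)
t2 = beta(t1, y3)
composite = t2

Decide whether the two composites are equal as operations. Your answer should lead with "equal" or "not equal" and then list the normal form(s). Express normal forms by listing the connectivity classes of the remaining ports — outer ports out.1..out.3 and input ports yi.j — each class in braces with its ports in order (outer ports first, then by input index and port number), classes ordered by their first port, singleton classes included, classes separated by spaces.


equal: each reduces to {out.1, y3.3} {out.2, y3.1} {out.3} {y1.1, y2.3} {y1.2} {y1.3, y2.2} {y2.1} {y3.2}

Normal form of the first expression: {out.1, y3.3} {out.2, y3.1} {out.3} {y1.1, y2.3} {y1.2} {y1.3, y2.2} {y2.1} {y3.2}
Normal form of the second expression: {out.1, y3.3} {out.2, y3.1} {out.3} {y1.1, y2.3} {y1.2} {y1.3, y2.2} {y2.1} {y3.2}
Both agree, so they are equal.


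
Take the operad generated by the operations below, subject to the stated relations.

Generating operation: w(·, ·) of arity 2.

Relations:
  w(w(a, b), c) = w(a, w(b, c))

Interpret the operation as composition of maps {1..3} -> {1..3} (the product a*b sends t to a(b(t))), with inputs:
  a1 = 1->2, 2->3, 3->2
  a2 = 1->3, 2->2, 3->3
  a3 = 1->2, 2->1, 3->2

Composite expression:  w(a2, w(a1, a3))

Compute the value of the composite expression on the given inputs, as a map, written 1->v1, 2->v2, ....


1->3, 2->2, 3->3

w(a1, a3) = 1->3, 2->2, 3->3
w(a2, w(a1, a3)) = 1->3, 2->2, 3->3


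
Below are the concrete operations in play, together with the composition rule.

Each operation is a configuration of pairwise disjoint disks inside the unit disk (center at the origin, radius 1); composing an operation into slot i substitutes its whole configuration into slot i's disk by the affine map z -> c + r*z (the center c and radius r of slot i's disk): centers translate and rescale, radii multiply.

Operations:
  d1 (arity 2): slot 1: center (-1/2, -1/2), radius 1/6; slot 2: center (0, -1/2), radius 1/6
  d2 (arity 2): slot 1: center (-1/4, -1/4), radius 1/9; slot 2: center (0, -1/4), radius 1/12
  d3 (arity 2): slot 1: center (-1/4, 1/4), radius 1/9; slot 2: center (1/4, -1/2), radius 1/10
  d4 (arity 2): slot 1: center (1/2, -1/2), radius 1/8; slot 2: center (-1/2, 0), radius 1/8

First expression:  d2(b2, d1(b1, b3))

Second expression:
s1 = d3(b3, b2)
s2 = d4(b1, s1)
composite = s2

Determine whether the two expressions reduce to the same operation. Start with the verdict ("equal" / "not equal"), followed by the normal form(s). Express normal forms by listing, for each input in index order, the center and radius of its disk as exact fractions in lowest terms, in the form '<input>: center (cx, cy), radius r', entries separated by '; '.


not equal; first: b1: center (-1/24, -7/24), radius 1/72; b2: center (-1/4, -1/4), radius 1/9; b3: center (0, -7/24), radius 1/72; second: b1: center (1/2, -1/2), radius 1/8; b2: center (-15/32, -1/16), radius 1/80; b3: center (-17/32, 1/32), radius 1/72

Normal form of the first expression: b1: center (-1/24, -7/24), radius 1/72; b2: center (-1/4, -1/4), radius 1/9; b3: center (0, -7/24), radius 1/72
Normal form of the second expression: b1: center (1/2, -1/2), radius 1/8; b2: center (-15/32, -1/16), radius 1/80; b3: center (-17/32, 1/32), radius 1/72
The forms do not match — not equal.


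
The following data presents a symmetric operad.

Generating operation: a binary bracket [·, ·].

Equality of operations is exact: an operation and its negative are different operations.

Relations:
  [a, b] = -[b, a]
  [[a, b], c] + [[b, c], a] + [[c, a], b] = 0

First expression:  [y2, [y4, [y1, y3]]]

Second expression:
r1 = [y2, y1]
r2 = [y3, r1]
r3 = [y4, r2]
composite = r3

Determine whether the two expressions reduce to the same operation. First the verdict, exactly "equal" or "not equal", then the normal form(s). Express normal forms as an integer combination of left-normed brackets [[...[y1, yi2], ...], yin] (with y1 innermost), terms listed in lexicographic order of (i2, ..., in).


not equal; first: [[[y1, y3], y4], y2]; second: -[[[y1, y2], y3], y4]

The first expression, normalized: [[[y1, y3], y4], y2]
The second expression, normalized: -[[[y1, y2], y3], y4]
Distinct normal forms: not equal.
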